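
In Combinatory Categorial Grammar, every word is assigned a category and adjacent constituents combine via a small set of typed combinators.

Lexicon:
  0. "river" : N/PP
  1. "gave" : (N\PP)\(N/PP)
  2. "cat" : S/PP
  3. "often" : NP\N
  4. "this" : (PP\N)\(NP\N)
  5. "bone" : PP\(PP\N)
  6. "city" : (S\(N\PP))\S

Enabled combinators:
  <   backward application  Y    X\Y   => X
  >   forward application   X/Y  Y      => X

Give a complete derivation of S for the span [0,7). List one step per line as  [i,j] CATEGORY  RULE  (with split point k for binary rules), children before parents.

[0,7] S   <
  [0,2] N\PP   <
    [0,1] "river" : N/PP
    [1,2] "gave" : (N\PP)\(N/PP)
  [2,7] S\(N\PP)   <
    [2,6] S   >
      [2,3] "cat" : S/PP
      [3,6] PP   <
        [3,5] PP\N   <
          [3,4] "often" : NP\N
          [4,5] "this" : (PP\N)\(NP\N)
        [5,6] "bone" : PP\(PP\N)
    [6,7] "city" : (S\(N\PP))\S

[0,1] N/PP  lex  "river"
[1,2] (N\PP)\(N/PP)  lex  "gave"
[0,2] N\PP  <  k=1
[2,3] S/PP  lex  "cat"
[3,4] NP\N  lex  "often"
[4,5] (PP\N)\(NP\N)  lex  "this"
[3,5] PP\N  <  k=4
[5,6] PP\(PP\N)  lex  "bone"
[3,6] PP  <  k=5
[2,6] S  >  k=3
[6,7] (S\(N\PP))\S  lex  "city"
[2,7] S\(N\PP)  <  k=6
[0,7] S  <  k=2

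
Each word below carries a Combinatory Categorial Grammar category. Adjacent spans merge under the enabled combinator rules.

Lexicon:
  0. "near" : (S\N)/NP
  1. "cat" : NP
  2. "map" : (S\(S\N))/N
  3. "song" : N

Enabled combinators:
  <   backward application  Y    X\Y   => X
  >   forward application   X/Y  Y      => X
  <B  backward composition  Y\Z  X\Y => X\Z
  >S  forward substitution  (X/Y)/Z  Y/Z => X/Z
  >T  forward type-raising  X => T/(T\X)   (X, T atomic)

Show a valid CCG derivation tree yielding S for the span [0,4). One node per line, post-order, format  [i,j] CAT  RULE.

[0,1] (S\N)/NP  lex  "near"
[1,2] NP  lex  "cat"
[0,2] S\N  >  k=1
[2,3] (S\(S\N))/N  lex  "map"
[3,4] N  lex  "song"
[2,4] S\(S\N)  >  k=3
[0,4] S  <  k=2

[0,4] S   <
  [0,2] S\N   >
    [0,1] "near" : (S\N)/NP
    [1,2] "cat" : NP
  [2,4] S\(S\N)   >
    [2,3] "map" : (S\(S\N))/N
    [3,4] "song" : N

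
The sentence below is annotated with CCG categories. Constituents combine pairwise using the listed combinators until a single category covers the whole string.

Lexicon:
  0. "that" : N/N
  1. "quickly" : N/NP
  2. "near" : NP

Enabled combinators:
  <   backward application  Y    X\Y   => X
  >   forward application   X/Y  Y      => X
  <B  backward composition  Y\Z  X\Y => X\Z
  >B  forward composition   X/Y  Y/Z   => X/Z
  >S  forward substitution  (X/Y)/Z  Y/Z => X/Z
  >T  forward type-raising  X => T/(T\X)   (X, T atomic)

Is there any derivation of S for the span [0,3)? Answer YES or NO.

NO

N/N N/NP NP
CKY chart[0,3] = {N, N/(NP\NP), N/(N\N), NP/(NP\N), PP/(PP\N), S/(S\N)}; S ∉ chart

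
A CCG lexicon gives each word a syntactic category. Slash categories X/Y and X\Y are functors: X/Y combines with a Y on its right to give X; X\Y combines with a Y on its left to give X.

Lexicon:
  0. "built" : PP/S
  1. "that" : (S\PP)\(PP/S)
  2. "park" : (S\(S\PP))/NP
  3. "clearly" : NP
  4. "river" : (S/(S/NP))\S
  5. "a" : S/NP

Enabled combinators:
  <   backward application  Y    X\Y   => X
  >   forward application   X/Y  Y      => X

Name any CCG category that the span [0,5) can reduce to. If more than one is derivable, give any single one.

S/(S/NP)

[0,6] S   >
  [0,5] S/(S/NP)   <
    [0,4] S   <
      [0,2] S\PP   <
        [0,1] "built" : PP/S
        [1,2] "that" : (S\PP)\(PP/S)
      [2,4] S\(S\PP)   >
        [2,3] "park" : (S\(S\PP))/NP
        [3,4] "clearly" : NP
    [4,5] "river" : (S/(S/NP))\S
  [5,6] "a" : S/NP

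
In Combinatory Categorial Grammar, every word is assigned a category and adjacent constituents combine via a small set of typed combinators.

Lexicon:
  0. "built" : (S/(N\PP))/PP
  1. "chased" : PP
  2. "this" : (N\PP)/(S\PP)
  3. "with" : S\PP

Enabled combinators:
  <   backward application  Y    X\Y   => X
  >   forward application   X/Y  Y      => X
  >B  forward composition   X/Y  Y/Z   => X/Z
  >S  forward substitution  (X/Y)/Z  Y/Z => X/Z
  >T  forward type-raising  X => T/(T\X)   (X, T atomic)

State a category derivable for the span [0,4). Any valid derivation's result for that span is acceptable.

[0,4] S   >
  [0,2] S/(N\PP)   >
    [0,1] "built" : (S/(N\PP))/PP
    [1,2] "chased" : PP
  [2,4] N\PP   >
    [2,3] "this" : (N\PP)/(S\PP)
    [3,4] "with" : S\PP

S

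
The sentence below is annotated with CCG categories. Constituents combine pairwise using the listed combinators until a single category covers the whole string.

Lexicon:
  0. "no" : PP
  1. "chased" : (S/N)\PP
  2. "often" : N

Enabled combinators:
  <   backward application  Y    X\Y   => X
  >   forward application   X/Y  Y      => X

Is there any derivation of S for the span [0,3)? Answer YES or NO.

YES

[0,3] S   >
  [0,2] S/N   <
    [0,1] "no" : PP
    [1,2] "chased" : (S/N)\PP
  [2,3] "often" : N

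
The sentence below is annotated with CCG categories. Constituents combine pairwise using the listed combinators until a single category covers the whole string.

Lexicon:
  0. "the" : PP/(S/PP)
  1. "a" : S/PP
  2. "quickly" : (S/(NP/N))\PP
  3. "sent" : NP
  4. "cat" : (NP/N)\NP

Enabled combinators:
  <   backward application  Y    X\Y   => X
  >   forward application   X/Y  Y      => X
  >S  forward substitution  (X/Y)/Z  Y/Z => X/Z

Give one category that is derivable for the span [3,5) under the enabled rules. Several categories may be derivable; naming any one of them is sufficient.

NP/N

[0,5] S   >
  [0,3] S/(NP/N)   <
    [0,2] PP   >
      [0,1] "the" : PP/(S/PP)
      [1,2] "a" : S/PP
    [2,3] "quickly" : (S/(NP/N))\PP
  [3,5] NP/N   <
    [3,4] "sent" : NP
    [4,5] "cat" : (NP/N)\NP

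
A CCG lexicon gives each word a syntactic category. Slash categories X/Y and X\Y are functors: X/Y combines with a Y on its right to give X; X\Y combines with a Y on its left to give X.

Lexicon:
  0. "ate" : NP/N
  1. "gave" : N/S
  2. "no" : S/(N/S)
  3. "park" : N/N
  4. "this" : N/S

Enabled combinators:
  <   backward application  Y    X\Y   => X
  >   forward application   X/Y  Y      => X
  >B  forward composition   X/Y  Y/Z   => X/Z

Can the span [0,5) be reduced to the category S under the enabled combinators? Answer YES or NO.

NP/N N/S S/(N/S) N/N N/S
CKY chart[0,5] = {NP}; S ∉ chart

NO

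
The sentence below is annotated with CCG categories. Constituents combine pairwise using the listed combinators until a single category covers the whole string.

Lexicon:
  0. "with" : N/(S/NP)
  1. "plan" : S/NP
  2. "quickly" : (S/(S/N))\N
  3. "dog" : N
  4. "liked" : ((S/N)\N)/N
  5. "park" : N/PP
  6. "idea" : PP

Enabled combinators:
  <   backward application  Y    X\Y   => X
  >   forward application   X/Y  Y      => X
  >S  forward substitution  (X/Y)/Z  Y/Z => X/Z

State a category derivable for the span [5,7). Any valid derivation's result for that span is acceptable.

[0,7] S   >
  [0,3] S/(S/N)   <
    [0,2] N   >
      [0,1] "with" : N/(S/NP)
      [1,2] "plan" : S/NP
    [2,3] "quickly" : (S/(S/N))\N
  [3,7] S/N   <
    [3,4] "dog" : N
    [4,7] (S/N)\N   >
      [4,5] "liked" : ((S/N)\N)/N
      [5,7] N   >
        [5,6] "park" : N/PP
        [6,7] "idea" : PP

N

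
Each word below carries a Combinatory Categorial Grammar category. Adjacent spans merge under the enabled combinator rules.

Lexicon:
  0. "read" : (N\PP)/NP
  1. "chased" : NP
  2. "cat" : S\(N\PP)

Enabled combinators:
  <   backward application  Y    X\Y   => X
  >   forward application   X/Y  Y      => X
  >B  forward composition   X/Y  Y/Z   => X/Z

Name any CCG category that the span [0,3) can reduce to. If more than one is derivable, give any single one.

[0,3] S   <
  [0,2] N\PP   >
    [0,1] "read" : (N\PP)/NP
    [1,2] "chased" : NP
  [2,3] "cat" : S\(N\PP)

S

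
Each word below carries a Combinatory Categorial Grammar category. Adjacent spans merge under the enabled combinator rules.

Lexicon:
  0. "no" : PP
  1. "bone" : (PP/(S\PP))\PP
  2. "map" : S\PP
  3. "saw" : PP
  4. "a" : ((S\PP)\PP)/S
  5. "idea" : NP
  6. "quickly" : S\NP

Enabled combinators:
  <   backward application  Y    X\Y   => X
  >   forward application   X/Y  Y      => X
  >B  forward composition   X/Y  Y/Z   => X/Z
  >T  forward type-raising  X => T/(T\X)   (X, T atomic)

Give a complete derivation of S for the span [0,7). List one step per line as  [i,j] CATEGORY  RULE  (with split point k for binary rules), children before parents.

[0,1] PP  lex  "no"
[1,2] (PP/(S\PP))\PP  lex  "bone"
[0,2] PP/(S\PP)  <  k=1
[2,3] S\PP  lex  "map"
[0,3] PP  >  k=2
[3,4] PP  lex  "saw"
[4,5] ((S\PP)\PP)/S  lex  "a"
[5,6] NP  lex  "idea"
[6,7] S\NP  lex  "quickly"
[5,7] S  <  k=6
[4,7] (S\PP)\PP  >  k=5
[3,7] S\PP  <  k=4
[0,7] S  <  k=3

[0,7] S   <
  [0,3] PP   >
    [0,2] PP/(S\PP)   <
      [0,1] "no" : PP
      [1,2] "bone" : (PP/(S\PP))\PP
    [2,3] "map" : S\PP
  [3,7] S\PP   <
    [3,4] "saw" : PP
    [4,7] (S\PP)\PP   >
      [4,5] "a" : ((S\PP)\PP)/S
      [5,7] S   <
        [5,6] "idea" : NP
        [6,7] "quickly" : S\NP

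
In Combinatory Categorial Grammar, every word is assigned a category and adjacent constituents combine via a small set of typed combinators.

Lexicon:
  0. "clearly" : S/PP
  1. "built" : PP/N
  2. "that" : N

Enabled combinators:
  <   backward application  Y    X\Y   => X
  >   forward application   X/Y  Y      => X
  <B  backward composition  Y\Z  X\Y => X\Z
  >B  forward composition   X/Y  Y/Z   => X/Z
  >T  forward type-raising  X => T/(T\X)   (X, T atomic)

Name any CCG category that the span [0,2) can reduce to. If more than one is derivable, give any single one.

S/N

[0,3] S   >
  [0,2] S/N   >B
    [0,1] "clearly" : S/PP
    [1,2] "built" : PP/N
  [2,3] "that" : N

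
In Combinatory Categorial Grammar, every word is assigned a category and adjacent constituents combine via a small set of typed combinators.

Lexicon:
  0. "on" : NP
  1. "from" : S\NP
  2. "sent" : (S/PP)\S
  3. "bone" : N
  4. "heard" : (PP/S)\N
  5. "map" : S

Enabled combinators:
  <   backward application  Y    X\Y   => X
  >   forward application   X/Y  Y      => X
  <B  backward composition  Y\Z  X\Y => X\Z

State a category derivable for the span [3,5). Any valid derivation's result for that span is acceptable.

PP/S

[0,6] S   >
  [0,3] S/PP   <
    [0,2] S   <
      [0,1] "on" : NP
      [1,2] "from" : S\NP
    [2,3] "sent" : (S/PP)\S
  [3,6] PP   >
    [3,5] PP/S   <
      [3,4] "bone" : N
      [4,5] "heard" : (PP/S)\N
    [5,6] "map" : S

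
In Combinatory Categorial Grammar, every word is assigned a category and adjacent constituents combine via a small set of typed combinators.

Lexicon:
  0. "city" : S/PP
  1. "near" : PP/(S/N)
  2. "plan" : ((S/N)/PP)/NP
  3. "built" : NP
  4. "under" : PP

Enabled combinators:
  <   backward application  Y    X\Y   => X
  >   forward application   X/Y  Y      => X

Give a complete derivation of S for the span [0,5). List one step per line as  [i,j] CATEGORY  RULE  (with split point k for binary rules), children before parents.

[0,5] S   >
  [0,1] "city" : S/PP
  [1,5] PP   >
    [1,2] "near" : PP/(S/N)
    [2,5] S/N   >
      [2,4] (S/N)/PP   >
        [2,3] "plan" : ((S/N)/PP)/NP
        [3,4] "built" : NP
      [4,5] "under" : PP

[0,1] S/PP  lex  "city"
[1,2] PP/(S/N)  lex  "near"
[2,3] ((S/N)/PP)/NP  lex  "plan"
[3,4] NP  lex  "built"
[2,4] (S/N)/PP  >  k=3
[4,5] PP  lex  "under"
[2,5] S/N  >  k=4
[1,5] PP  >  k=2
[0,5] S  >  k=1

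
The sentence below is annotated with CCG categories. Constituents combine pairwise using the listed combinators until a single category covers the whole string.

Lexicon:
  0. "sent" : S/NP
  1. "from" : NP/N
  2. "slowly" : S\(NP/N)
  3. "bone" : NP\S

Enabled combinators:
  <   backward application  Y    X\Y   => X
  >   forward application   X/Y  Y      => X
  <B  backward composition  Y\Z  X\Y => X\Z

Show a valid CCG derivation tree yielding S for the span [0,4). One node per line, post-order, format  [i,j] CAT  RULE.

[0,4] S   >
  [0,1] "sent" : S/NP
  [1,4] NP   <
    [1,3] S   <
      [1,2] "from" : NP/N
      [2,3] "slowly" : S\(NP/N)
    [3,4] "bone" : NP\S

[0,1] S/NP  lex  "sent"
[1,2] NP/N  lex  "from"
[2,3] S\(NP/N)  lex  "slowly"
[1,3] S  <  k=2
[3,4] NP\S  lex  "bone"
[1,4] NP  <  k=3
[0,4] S  >  k=1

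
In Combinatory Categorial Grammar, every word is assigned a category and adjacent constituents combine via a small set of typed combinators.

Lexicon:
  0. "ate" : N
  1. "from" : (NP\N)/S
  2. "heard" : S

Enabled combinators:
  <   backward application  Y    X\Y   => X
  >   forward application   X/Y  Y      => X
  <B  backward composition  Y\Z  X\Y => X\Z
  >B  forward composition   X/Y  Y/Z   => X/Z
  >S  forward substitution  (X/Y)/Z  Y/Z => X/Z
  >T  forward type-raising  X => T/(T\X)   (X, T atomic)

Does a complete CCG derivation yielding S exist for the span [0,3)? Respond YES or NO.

N (NP\N)/S S
CKY chart[0,3] = {N/(N\NP), NP, NP/(NP\NP), NP/(S\S), PP/(PP\NP), S/(S\NP)}; S ∉ chart

NO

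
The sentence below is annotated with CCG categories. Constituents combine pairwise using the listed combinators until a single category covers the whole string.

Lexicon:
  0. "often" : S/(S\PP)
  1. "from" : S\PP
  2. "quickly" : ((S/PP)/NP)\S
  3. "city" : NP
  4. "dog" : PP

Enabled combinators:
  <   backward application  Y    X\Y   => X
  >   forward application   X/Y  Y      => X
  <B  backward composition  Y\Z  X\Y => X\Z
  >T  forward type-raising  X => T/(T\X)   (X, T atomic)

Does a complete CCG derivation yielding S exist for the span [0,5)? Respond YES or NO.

[0,5] S   >
  [0,4] S/PP   >
    [0,3] (S/PP)/NP   <
      [0,2] S   >
        [0,1] "often" : S/(S\PP)
        [1,2] "from" : S\PP
      [2,3] "quickly" : ((S/PP)/NP)\S
    [3,4] "city" : NP
  [4,5] "dog" : PP

YES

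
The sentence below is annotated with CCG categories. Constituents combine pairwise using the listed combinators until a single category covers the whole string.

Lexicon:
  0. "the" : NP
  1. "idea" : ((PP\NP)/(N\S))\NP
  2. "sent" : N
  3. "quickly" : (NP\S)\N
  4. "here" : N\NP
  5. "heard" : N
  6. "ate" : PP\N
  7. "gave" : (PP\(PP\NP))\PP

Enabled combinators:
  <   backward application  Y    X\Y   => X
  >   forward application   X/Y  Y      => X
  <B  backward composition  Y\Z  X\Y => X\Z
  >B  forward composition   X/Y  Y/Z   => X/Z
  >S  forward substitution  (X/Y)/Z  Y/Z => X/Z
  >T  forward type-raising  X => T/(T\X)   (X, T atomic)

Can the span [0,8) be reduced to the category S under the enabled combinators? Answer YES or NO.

NP ((PP\NP)/(N\S))\NP N (NP\S)\N N\NP N PP\N (PP\(PP\NP))\PP
CKY chart[0,8] = {N/(N\PP), NP/(NP\PP), PP, PP/(PP\PP), S/(S\PP)}; S ∉ chart

NO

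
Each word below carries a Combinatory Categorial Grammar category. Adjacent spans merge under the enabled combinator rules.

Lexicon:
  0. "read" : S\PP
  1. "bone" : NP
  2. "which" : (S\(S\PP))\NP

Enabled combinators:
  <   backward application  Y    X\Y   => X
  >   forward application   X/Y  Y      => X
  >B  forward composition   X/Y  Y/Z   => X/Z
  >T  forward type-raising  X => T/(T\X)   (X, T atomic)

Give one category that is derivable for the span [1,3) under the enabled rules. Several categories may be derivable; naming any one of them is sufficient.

S\(S\PP)

[0,3] S   <
  [0,1] "read" : S\PP
  [1,3] S\(S\PP)   <
    [1,2] "bone" : NP
    [2,3] "which" : (S\(S\PP))\NP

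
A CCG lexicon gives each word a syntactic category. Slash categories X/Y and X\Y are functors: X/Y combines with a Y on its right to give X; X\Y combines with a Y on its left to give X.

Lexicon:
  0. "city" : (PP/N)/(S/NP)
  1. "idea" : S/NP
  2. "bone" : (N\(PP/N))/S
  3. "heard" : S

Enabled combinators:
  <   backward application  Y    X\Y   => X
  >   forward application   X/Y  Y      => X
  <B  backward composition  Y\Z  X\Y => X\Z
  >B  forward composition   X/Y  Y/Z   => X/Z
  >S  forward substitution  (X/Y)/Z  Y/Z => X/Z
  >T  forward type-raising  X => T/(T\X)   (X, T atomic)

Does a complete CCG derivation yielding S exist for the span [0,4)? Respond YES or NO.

NO

(PP/N)/(S/NP) S/NP (N\(PP/N))/S S
CKY chart[0,4] = {N, N/(N\N), NP/(NP\N), PP/(PP\N), S/(S\N)}; S ∉ chart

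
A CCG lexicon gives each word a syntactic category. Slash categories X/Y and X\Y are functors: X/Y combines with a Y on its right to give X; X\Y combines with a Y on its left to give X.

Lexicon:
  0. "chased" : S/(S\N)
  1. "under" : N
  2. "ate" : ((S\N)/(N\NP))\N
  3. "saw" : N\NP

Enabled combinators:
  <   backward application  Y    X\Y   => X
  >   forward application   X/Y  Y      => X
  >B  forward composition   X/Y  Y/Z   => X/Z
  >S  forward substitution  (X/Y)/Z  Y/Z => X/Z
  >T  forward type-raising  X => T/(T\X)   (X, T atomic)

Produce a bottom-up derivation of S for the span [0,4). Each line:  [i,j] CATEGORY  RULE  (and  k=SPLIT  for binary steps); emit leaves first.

[0,4] S   >
  [0,1] "chased" : S/(S\N)
  [1,4] S\N   >
    [1,3] (S\N)/(N\NP)   <
      [1,2] "under" : N
      [2,3] "ate" : ((S\N)/(N\NP))\N
    [3,4] "saw" : N\NP

[0,1] S/(S\N)  lex  "chased"
[1,2] N  lex  "under"
[2,3] ((S\N)/(N\NP))\N  lex  "ate"
[1,3] (S\N)/(N\NP)  <  k=2
[3,4] N\NP  lex  "saw"
[1,4] S\N  >  k=3
[0,4] S  >  k=1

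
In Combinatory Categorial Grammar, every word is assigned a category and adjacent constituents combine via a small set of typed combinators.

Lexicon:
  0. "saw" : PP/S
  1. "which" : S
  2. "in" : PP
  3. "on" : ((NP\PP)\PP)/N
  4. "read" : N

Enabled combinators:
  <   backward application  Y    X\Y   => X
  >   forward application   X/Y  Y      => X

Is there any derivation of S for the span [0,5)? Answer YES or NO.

PP/S S PP ((NP\PP)\PP)/N N
CKY chart[0,5] = {NP}; S ∉ chart

NO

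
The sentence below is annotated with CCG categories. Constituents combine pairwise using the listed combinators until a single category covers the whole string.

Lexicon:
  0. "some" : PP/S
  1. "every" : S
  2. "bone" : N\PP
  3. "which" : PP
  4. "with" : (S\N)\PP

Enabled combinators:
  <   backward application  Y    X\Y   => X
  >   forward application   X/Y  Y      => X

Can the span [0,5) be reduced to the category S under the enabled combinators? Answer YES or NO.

[0,5] S   <
  [0,3] N   <
    [0,2] PP   >
      [0,1] "some" : PP/S
      [1,2] "every" : S
    [2,3] "bone" : N\PP
  [3,5] S\N   <
    [3,4] "which" : PP
    [4,5] "with" : (S\N)\PP

YES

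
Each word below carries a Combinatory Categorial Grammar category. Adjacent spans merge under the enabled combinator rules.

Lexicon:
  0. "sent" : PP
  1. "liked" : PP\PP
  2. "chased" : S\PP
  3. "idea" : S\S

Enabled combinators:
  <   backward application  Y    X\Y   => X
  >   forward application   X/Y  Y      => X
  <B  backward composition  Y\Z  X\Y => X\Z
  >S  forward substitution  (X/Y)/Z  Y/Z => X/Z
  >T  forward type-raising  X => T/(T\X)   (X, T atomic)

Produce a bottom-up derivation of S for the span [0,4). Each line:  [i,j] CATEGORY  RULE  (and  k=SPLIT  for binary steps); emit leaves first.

[0,4] S   <
  [0,1] "sent" : PP
  [1,4] S\PP   <B
    [1,2] "liked" : PP\PP
    [2,4] S\PP   <B
      [2,3] "chased" : S\PP
      [3,4] "idea" : S\S

[0,1] PP  lex  "sent"
[1,2] PP\PP  lex  "liked"
[2,3] S\PP  lex  "chased"
[3,4] S\S  lex  "idea"
[2,4] S\PP  <B  k=3
[1,4] S\PP  <B  k=2
[0,4] S  <  k=1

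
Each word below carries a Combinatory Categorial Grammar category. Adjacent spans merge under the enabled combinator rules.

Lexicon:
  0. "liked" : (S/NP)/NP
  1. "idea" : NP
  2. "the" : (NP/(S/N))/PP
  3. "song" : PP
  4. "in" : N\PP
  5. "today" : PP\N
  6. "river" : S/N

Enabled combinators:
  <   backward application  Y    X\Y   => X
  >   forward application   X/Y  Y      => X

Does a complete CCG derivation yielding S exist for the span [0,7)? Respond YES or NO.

YES

[0,7] S   >
  [0,2] S/NP   >
    [0,1] "liked" : (S/NP)/NP
    [1,2] "idea" : NP
  [2,7] NP   >
    [2,6] NP/(S/N)   >
      [2,3] "the" : (NP/(S/N))/PP
      [3,6] PP   <
        [3,5] N   <
          [3,4] "song" : PP
          [4,5] "in" : N\PP
        [5,6] "today" : PP\N
    [6,7] "river" : S/N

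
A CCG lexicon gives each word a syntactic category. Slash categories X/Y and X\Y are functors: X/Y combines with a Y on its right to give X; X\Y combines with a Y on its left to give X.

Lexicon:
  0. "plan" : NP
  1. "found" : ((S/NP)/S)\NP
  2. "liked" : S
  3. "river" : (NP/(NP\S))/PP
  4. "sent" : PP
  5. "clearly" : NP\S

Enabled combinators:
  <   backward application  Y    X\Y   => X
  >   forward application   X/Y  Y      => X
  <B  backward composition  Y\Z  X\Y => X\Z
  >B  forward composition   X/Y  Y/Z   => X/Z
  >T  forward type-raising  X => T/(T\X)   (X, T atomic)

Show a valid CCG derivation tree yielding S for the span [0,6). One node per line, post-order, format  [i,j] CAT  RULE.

[0,6] S   >
  [0,3] S/NP   >
    [0,2] (S/NP)/S   <
      [0,1] "plan" : NP
      [1,2] "found" : ((S/NP)/S)\NP
    [2,3] "liked" : S
  [3,6] NP   >
    [3,5] NP/(NP\S)   >
      [3,4] "river" : (NP/(NP\S))/PP
      [4,5] "sent" : PP
    [5,6] "clearly" : NP\S

[0,1] NP  lex  "plan"
[1,2] ((S/NP)/S)\NP  lex  "found"
[0,2] (S/NP)/S  <  k=1
[2,3] S  lex  "liked"
[0,3] S/NP  >  k=2
[3,4] (NP/(NP\S))/PP  lex  "river"
[4,5] PP  lex  "sent"
[3,5] NP/(NP\S)  >  k=4
[5,6] NP\S  lex  "clearly"
[3,6] NP  >  k=5
[0,6] S  >  k=3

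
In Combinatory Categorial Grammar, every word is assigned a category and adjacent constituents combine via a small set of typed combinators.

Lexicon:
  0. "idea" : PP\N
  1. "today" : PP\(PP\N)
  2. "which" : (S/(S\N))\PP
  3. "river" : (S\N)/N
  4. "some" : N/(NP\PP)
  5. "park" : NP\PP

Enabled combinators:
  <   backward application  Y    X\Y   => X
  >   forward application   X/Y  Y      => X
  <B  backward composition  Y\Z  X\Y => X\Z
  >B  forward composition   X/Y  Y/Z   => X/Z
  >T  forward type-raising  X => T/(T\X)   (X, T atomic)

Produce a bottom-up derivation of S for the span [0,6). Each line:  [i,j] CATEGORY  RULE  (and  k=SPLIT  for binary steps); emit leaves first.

[0,6] S   >
  [0,3] S/(S\N)   <
    [0,2] PP   <
      [0,1] "idea" : PP\N
      [1,2] "today" : PP\(PP\N)
    [2,3] "which" : (S/(S\N))\PP
  [3,6] S\N   >
    [3,4] "river" : (S\N)/N
    [4,6] N   >
      [4,5] "some" : N/(NP\PP)
      [5,6] "park" : NP\PP

[0,1] PP\N  lex  "idea"
[1,2] PP\(PP\N)  lex  "today"
[0,2] PP  <  k=1
[2,3] (S/(S\N))\PP  lex  "which"
[0,3] S/(S\N)  <  k=2
[3,4] (S\N)/N  lex  "river"
[4,5] N/(NP\PP)  lex  "some"
[5,6] NP\PP  lex  "park"
[4,6] N  >  k=5
[3,6] S\N  >  k=4
[0,6] S  >  k=3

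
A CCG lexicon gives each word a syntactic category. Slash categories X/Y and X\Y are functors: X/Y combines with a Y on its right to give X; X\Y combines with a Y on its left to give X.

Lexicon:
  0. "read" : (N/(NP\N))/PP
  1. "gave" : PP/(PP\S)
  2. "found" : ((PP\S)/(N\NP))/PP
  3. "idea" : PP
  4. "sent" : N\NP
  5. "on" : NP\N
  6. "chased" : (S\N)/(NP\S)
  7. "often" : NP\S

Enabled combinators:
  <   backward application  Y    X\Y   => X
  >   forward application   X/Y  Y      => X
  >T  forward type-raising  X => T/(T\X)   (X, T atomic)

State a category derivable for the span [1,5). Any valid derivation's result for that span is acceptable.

PP

[0,8] S   <
  [0,6] N   >
    [0,5] N/(NP\N)   >
      [0,1] "read" : (N/(NP\N))/PP
      [1,5] PP   >
        [1,2] "gave" : PP/(PP\S)
        [2,5] PP\S   >
          [2,4] (PP\S)/(N\NP)   >
            [2,3] "found" : ((PP\S)/(N\NP))/PP
            [3,4] "idea" : PP
          [4,5] "sent" : N\NP
    [5,6] "on" : NP\N
  [6,8] S\N   >
    [6,7] "chased" : (S\N)/(NP\S)
    [7,8] "often" : NP\S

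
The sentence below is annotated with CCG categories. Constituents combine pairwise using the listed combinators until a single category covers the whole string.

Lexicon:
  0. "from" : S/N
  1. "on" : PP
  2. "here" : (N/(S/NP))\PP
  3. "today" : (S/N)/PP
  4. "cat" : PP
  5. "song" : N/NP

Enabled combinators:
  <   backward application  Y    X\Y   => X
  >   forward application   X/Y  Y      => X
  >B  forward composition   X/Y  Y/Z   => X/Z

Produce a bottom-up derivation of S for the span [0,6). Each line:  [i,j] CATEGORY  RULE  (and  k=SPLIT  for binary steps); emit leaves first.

[0,6] S   >
  [0,1] "from" : S/N
  [1,6] N   >
    [1,3] N/(S/NP)   <
      [1,2] "on" : PP
      [2,3] "here" : (N/(S/NP))\PP
    [3,6] S/NP   >B
      [3,5] S/N   >
        [3,4] "today" : (S/N)/PP
        [4,5] "cat" : PP
      [5,6] "song" : N/NP

[0,1] S/N  lex  "from"
[1,2] PP  lex  "on"
[2,3] (N/(S/NP))\PP  lex  "here"
[1,3] N/(S/NP)  <  k=2
[3,4] (S/N)/PP  lex  "today"
[4,5] PP  lex  "cat"
[3,5] S/N  >  k=4
[5,6] N/NP  lex  "song"
[3,6] S/NP  >B  k=5
[1,6] N  >  k=3
[0,6] S  >  k=1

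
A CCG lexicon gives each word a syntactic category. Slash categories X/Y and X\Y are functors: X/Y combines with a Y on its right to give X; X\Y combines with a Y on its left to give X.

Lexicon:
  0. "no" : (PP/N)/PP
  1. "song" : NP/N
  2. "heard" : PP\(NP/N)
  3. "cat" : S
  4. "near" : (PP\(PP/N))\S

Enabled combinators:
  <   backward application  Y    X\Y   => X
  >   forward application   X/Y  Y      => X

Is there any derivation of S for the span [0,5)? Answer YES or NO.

NO

(PP/N)/PP NP/N PP\(NP/N) S (PP\(PP/N))\S
CKY chart[0,5] = {PP}; S ∉ chart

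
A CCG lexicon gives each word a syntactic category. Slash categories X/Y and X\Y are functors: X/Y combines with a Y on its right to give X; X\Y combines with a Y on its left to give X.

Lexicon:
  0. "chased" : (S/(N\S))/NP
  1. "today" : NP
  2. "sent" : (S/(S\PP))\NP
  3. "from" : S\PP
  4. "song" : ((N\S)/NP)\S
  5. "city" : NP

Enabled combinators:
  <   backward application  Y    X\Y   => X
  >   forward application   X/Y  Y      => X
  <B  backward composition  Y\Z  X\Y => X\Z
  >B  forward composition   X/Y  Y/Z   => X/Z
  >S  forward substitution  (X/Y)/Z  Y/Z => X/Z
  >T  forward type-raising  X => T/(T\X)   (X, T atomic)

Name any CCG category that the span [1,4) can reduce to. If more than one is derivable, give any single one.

S

[0,6] S   >
  [0,5] S/NP   >S
    [0,1] "chased" : (S/(N\S))/NP
    [1,5] (N\S)/NP   <
      [1,4] S   >
        [1,3] S/(S\PP)   <
          [1,2] "today" : NP
          [2,3] "sent" : (S/(S\PP))\NP
        [3,4] "from" : S\PP
      [4,5] "song" : ((N\S)/NP)\S
  [5,6] "city" : NP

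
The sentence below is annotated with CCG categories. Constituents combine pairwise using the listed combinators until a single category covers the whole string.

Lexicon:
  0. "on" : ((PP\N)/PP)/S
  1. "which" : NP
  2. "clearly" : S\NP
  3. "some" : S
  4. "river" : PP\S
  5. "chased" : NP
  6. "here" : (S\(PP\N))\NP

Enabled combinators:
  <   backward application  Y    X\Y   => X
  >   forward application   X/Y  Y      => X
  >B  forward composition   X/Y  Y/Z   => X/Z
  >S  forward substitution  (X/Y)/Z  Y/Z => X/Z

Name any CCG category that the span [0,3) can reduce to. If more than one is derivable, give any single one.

(PP\N)/PP

[0,7] S   <
  [0,5] PP\N   >
    [0,3] (PP\N)/PP   >
      [0,1] "on" : ((PP\N)/PP)/S
      [1,3] S   <
        [1,2] "which" : NP
        [2,3] "clearly" : S\NP
    [3,5] PP   <
      [3,4] "some" : S
      [4,5] "river" : PP\S
  [5,7] S\(PP\N)   <
    [5,6] "chased" : NP
    [6,7] "here" : (S\(PP\N))\NP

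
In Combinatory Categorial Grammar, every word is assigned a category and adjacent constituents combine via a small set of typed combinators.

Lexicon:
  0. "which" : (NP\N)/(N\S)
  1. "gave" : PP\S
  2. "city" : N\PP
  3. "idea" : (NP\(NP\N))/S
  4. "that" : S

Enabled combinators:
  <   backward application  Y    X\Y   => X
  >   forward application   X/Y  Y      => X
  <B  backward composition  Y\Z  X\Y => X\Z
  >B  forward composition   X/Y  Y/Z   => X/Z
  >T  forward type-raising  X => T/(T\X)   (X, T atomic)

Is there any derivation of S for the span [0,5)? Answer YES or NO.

NO

(NP\N)/(N\S) PP\S N\PP (NP\(NP\N))/S S
CKY chart[0,5] = {N/(N\NP), NP, NP/(NP\NP), PP/(PP\NP), S/(S\NP)}; S ∉ chart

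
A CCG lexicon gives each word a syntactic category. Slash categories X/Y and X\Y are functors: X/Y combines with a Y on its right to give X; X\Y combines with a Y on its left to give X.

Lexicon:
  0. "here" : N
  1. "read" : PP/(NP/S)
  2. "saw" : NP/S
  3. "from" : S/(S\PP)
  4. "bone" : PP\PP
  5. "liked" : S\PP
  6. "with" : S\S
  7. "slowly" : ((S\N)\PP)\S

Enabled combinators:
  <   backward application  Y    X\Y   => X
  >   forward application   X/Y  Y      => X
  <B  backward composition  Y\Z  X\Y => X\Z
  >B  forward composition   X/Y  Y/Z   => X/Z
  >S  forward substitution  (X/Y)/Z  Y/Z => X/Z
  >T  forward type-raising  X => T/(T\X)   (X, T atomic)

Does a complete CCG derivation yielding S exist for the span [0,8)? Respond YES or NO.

YES

[0,8] S   <
  [0,1] "here" : N
  [1,8] S\N   <
    [1,3] PP   >
      [1,2] "read" : PP/(NP/S)
      [2,3] "saw" : NP/S
    [3,8] (S\N)\PP   <
      [3,7] S   >
        [3,4] "from" : S/(S\PP)
        [4,7] S\PP   <B
          [4,6] S\PP   <B
            [4,5] "bone" : PP\PP
            [5,6] "liked" : S\PP
          [6,7] "with" : S\S
      [7,8] "slowly" : ((S\N)\PP)\S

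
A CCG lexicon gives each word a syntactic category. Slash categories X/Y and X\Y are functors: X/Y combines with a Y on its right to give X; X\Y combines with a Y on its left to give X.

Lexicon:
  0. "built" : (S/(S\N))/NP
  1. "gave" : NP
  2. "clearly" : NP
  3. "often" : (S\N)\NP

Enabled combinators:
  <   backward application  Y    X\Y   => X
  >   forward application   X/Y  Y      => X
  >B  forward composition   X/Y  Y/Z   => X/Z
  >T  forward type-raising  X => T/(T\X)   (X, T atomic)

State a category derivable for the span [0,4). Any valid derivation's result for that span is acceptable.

[0,4] S   >
  [0,2] S/(S\N)   >
    [0,1] "built" : (S/(S\N))/NP
    [1,2] "gave" : NP
  [2,4] S\N   <
    [2,3] "clearly" : NP
    [3,4] "often" : (S\N)\NP

S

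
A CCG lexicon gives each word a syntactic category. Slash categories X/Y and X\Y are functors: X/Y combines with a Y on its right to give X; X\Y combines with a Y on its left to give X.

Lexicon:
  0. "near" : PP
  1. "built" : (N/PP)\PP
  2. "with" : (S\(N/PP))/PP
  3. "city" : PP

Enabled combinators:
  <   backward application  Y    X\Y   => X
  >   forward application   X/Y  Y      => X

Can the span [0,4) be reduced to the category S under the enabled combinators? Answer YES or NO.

YES

[0,4] S   <
  [0,2] N/PP   <
    [0,1] "near" : PP
    [1,2] "built" : (N/PP)\PP
  [2,4] S\(N/PP)   >
    [2,3] "with" : (S\(N/PP))/PP
    [3,4] "city" : PP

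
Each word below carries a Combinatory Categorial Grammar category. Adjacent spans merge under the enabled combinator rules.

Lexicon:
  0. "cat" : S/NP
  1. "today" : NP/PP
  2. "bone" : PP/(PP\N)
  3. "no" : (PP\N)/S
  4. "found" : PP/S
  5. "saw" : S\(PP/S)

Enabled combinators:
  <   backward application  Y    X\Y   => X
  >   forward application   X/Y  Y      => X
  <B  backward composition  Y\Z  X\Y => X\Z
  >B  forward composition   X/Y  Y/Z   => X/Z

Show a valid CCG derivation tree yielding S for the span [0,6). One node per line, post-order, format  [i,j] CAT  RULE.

[0,6] S   >
  [0,1] "cat" : S/NP
  [1,6] NP   >
    [1,4] NP/S   >B
      [1,2] "today" : NP/PP
      [2,4] PP/S   >B
        [2,3] "bone" : PP/(PP\N)
        [3,4] "no" : (PP\N)/S
    [4,6] S   <
      [4,5] "found" : PP/S
      [5,6] "saw" : S\(PP/S)

[0,1] S/NP  lex  "cat"
[1,2] NP/PP  lex  "today"
[2,3] PP/(PP\N)  lex  "bone"
[3,4] (PP\N)/S  lex  "no"
[2,4] PP/S  >B  k=3
[1,4] NP/S  >B  k=2
[4,5] PP/S  lex  "found"
[5,6] S\(PP/S)  lex  "saw"
[4,6] S  <  k=5
[1,6] NP  >  k=4
[0,6] S  >  k=1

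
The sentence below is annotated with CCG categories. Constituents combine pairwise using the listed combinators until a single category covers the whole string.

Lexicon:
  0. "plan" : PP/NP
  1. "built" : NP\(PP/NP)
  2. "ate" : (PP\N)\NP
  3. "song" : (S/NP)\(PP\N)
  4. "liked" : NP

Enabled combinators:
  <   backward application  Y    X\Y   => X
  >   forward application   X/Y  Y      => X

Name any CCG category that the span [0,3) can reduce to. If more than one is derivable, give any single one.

[0,5] S   >
  [0,4] S/NP   <
    [0,3] PP\N   <
      [0,2] NP   <
        [0,1] "plan" : PP/NP
        [1,2] "built" : NP\(PP/NP)
      [2,3] "ate" : (PP\N)\NP
    [3,4] "song" : (S/NP)\(PP\N)
  [4,5] "liked" : NP

PP\N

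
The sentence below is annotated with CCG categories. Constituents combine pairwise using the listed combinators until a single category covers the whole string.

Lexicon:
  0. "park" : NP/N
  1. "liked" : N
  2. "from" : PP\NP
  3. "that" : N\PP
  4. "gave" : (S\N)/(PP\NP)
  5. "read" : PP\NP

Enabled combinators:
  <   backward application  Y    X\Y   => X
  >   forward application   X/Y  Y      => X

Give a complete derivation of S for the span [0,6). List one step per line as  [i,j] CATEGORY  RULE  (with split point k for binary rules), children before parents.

[0,6] S   <
  [0,4] N   <
    [0,3] PP   <
      [0,2] NP   >
        [0,1] "park" : NP/N
        [1,2] "liked" : N
      [2,3] "from" : PP\NP
    [3,4] "that" : N\PP
  [4,6] S\N   >
    [4,5] "gave" : (S\N)/(PP\NP)
    [5,6] "read" : PP\NP

[0,1] NP/N  lex  "park"
[1,2] N  lex  "liked"
[0,2] NP  >  k=1
[2,3] PP\NP  lex  "from"
[0,3] PP  <  k=2
[3,4] N\PP  lex  "that"
[0,4] N  <  k=3
[4,5] (S\N)/(PP\NP)  lex  "gave"
[5,6] PP\NP  lex  "read"
[4,6] S\N  >  k=5
[0,6] S  <  k=4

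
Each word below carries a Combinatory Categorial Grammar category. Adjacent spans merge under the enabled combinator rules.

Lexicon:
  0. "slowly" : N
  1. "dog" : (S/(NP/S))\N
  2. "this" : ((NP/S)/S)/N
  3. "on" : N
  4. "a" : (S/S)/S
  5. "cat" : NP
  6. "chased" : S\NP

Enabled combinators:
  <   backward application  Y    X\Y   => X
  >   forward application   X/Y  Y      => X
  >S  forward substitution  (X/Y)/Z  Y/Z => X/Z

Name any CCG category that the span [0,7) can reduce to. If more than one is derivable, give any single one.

[0,7] S   >
  [0,2] S/(NP/S)   <
    [0,1] "slowly" : N
    [1,2] "dog" : (S/(NP/S))\N
  [2,7] NP/S   >S
    [2,4] (NP/S)/S   >
      [2,3] "this" : ((NP/S)/S)/N
      [3,4] "on" : N
    [4,7] S/S   >
      [4,5] "a" : (S/S)/S
      [5,7] S   <
        [5,6] "cat" : NP
        [6,7] "chased" : S\NP

S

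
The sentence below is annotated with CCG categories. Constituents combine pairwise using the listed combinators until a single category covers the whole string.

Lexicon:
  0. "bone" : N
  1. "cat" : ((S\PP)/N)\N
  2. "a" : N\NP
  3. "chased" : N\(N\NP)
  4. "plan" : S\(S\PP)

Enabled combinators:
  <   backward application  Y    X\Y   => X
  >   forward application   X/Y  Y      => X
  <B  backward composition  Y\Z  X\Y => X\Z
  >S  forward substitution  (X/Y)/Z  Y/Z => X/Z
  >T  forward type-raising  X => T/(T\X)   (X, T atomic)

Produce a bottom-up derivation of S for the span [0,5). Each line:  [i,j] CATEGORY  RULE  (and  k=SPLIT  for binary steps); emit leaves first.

[0,5] S   <
  [0,4] S\PP   >
    [0,2] (S\PP)/N   <
      [0,1] "bone" : N
      [1,2] "cat" : ((S\PP)/N)\N
    [2,4] N   <
      [2,3] "a" : N\NP
      [3,4] "chased" : N\(N\NP)
  [4,5] "plan" : S\(S\PP)

[0,1] N  lex  "bone"
[1,2] ((S\PP)/N)\N  lex  "cat"
[0,2] (S\PP)/N  <  k=1
[2,3] N\NP  lex  "a"
[3,4] N\(N\NP)  lex  "chased"
[2,4] N  <  k=3
[0,4] S\PP  >  k=2
[4,5] S\(S\PP)  lex  "plan"
[0,5] S  <  k=4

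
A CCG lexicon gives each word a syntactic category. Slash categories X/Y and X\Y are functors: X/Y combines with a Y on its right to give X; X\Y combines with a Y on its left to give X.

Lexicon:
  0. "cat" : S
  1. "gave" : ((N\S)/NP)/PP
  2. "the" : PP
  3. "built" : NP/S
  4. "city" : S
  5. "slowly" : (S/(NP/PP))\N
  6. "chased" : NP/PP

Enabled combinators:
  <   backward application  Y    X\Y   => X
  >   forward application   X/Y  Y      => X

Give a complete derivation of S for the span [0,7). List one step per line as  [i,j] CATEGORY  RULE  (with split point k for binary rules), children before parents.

[0,1] S  lex  "cat"
[1,2] ((N\S)/NP)/PP  lex  "gave"
[2,3] PP  lex  "the"
[1,3] (N\S)/NP  >  k=2
[3,4] NP/S  lex  "built"
[4,5] S  lex  "city"
[3,5] NP  >  k=4
[1,5] N\S  >  k=3
[0,5] N  <  k=1
[5,6] (S/(NP/PP))\N  lex  "slowly"
[0,6] S/(NP/PP)  <  k=5
[6,7] NP/PP  lex  "chased"
[0,7] S  >  k=6

[0,7] S   >
  [0,6] S/(NP/PP)   <
    [0,5] N   <
      [0,1] "cat" : S
      [1,5] N\S   >
        [1,3] (N\S)/NP   >
          [1,2] "gave" : ((N\S)/NP)/PP
          [2,3] "the" : PP
        [3,5] NP   >
          [3,4] "built" : NP/S
          [4,5] "city" : S
    [5,6] "slowly" : (S/(NP/PP))\N
  [6,7] "chased" : NP/PP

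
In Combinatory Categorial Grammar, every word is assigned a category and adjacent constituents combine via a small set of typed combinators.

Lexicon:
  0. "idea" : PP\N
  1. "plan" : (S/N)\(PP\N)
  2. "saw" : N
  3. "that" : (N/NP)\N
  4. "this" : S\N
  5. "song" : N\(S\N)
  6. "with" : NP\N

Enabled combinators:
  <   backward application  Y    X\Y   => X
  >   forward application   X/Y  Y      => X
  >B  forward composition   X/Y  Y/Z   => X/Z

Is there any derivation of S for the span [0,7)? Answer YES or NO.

[0,7] S   >
  [0,2] S/N   <
    [0,1] "idea" : PP\N
    [1,2] "plan" : (S/N)\(PP\N)
  [2,7] N   >
    [2,4] N/NP   <
      [2,3] "saw" : N
      [3,4] "that" : (N/NP)\N
    [4,7] NP   <
      [4,6] N   <
        [4,5] "this" : S\N
        [5,6] "song" : N\(S\N)
      [6,7] "with" : NP\N

YES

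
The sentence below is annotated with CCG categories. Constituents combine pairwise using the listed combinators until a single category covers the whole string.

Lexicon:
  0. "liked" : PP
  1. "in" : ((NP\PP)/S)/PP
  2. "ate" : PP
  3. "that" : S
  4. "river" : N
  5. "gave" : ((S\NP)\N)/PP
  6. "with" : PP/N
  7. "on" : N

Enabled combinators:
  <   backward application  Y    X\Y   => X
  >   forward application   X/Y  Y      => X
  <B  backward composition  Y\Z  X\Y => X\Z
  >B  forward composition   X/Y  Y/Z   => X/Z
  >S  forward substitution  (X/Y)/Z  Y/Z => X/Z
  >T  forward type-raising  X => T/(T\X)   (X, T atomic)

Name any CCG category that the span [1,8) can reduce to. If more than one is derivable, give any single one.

[0,8] S   <
  [0,1] "liked" : PP
  [1,8] S\PP   <B
    [1,4] NP\PP   >
      [1,3] (NP\PP)/S   >
        [1,2] "in" : ((NP\PP)/S)/PP
        [2,3] "ate" : PP
      [3,4] "that" : S
    [4,8] S\NP   <
      [4,5] "river" : N
      [5,8] (S\NP)\N   >
        [5,6] "gave" : ((S\NP)\N)/PP
        [6,8] PP   >
          [6,7] "with" : PP/N
          [7,8] "on" : N

S\PP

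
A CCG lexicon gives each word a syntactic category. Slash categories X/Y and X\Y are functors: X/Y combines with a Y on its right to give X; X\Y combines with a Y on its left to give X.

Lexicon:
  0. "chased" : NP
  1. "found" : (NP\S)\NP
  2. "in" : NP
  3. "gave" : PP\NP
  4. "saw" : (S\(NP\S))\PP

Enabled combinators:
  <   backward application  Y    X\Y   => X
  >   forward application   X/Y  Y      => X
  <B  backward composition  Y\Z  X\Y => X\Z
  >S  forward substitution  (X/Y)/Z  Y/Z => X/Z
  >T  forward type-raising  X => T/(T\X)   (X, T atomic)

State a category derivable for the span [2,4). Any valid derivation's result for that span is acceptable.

[0,5] S   <
  [0,2] NP\S   <
    [0,1] "chased" : NP
    [1,2] "found" : (NP\S)\NP
  [2,5] S\(NP\S)   <
    [2,4] PP   >
      [2,3] PP/(PP\NP)   >T
        [2,3] "in" : NP
      [3,4] "gave" : PP\NP
    [4,5] "saw" : (S\(NP\S))\PP

PP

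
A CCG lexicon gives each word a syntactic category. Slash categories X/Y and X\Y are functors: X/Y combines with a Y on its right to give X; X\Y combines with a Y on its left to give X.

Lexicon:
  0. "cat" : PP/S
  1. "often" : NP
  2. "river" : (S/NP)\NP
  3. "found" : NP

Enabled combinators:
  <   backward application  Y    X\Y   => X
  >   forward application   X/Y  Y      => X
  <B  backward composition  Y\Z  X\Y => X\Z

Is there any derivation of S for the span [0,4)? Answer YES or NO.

PP/S NP (S/NP)\NP NP
CKY chart[0,4] = {PP}; S ∉ chart

NO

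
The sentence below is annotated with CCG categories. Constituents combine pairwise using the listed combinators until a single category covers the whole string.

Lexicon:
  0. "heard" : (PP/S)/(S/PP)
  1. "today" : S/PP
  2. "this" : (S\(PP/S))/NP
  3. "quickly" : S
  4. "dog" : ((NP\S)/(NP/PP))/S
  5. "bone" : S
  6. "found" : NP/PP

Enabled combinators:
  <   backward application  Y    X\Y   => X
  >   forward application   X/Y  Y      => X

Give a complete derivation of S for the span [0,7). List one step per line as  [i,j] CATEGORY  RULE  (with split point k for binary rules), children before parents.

[0,1] (PP/S)/(S/PP)  lex  "heard"
[1,2] S/PP  lex  "today"
[0,2] PP/S  >  k=1
[2,3] (S\(PP/S))/NP  lex  "this"
[3,4] S  lex  "quickly"
[4,5] ((NP\S)/(NP/PP))/S  lex  "dog"
[5,6] S  lex  "bone"
[4,6] (NP\S)/(NP/PP)  >  k=5
[6,7] NP/PP  lex  "found"
[4,7] NP\S  >  k=6
[3,7] NP  <  k=4
[2,7] S\(PP/S)  >  k=3
[0,7] S  <  k=2

[0,7] S   <
  [0,2] PP/S   >
    [0,1] "heard" : (PP/S)/(S/PP)
    [1,2] "today" : S/PP
  [2,7] S\(PP/S)   >
    [2,3] "this" : (S\(PP/S))/NP
    [3,7] NP   <
      [3,4] "quickly" : S
      [4,7] NP\S   >
        [4,6] (NP\S)/(NP/PP)   >
          [4,5] "dog" : ((NP\S)/(NP/PP))/S
          [5,6] "bone" : S
        [6,7] "found" : NP/PP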